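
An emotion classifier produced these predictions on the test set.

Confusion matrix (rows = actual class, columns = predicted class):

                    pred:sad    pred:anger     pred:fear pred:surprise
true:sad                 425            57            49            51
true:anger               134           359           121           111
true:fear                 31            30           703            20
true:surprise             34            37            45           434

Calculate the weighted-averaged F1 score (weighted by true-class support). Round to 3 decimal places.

Per-class F1 score (2·TP/(2·TP+FP+FN)):
  sad: TP=425, FP=134+31+34=199, FN=57+49+51=157 → 850/1206 = 0.7048
  anger: TP=359, FP=57+30+37=124, FN=134+121+111=366 → 718/1208 = 0.5944
  fear: TP=703, FP=49+121+45=215, FN=31+30+20=81 → 1406/1702 = 0.8261
  surprise: TP=434, FP=51+111+20=182, FN=34+37+45=116 → 868/1166 = 0.7444
Weighted-F1 score = Σ (supportᵢ/N)·F1 scoreᵢ with N=2641: (582/2641)·0.7048 + (725/2641)·0.5944 + (784/2641)·0.8261 + (550/2641)·0.7444 = 0.719

0.719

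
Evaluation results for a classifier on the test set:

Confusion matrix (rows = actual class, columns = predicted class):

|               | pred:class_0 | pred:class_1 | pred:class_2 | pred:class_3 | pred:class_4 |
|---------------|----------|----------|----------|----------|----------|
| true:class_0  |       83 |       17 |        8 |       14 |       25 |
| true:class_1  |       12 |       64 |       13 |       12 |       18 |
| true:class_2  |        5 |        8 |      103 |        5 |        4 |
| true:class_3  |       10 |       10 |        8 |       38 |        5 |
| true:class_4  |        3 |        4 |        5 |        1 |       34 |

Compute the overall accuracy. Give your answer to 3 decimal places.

Accuracy = trace / total = (83+64+103+38+34=322) / 509 = 322/509 = 0.633

0.633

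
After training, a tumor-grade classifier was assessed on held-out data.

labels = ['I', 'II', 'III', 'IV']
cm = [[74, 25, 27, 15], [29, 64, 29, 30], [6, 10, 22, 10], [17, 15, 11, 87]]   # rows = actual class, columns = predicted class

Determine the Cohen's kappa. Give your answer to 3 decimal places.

Observed agreement pₒ = trace/N = 247/471 = 0.5244
Expected agreement pₑ = Σ (rowᵢ·colᵢ)/N² = (141·126 + 152·114 + 48·89 + 130·142)/471² = 0.2607
κ = (pₒ − pₑ)/(1 − pₑ) = (0.5244 − 0.2607)/(1 − 0.2607) = 0.357

0.357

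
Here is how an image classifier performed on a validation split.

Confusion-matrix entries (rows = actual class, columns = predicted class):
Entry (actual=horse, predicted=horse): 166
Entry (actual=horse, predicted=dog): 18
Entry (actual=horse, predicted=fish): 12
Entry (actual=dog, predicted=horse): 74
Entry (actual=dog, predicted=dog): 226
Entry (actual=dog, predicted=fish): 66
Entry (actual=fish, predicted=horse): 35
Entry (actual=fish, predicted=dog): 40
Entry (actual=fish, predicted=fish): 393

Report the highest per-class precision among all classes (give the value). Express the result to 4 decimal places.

0.8344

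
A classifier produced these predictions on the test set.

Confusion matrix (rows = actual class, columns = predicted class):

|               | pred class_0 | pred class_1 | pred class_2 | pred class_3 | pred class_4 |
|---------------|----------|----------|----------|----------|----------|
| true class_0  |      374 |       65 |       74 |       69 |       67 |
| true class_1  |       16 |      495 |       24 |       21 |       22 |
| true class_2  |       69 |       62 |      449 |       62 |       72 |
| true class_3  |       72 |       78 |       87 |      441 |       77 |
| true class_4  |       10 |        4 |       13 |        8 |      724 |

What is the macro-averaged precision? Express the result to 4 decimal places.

0.7150

Per-class precision (TP/(TP+FP)):
  class_0: TP=374, FP=16+69+72+10=167 → 374/541 = 0.69131
  class_1: TP=495, FP=65+62+78+4=209 → 495/704 = 0.70313
  class_2: TP=449, FP=74+24+87+13=198 → 449/647 = 0.69397
  class_3: TP=441, FP=69+21+62+8=160 → 441/601 = 0.73378
  class_4: TP=724, FP=67+22+72+77=238 → 724/962 = 0.75260
Macro-precision = mean = (0.69131 + 0.70313 + 0.69397 + 0.73378 + 0.75260) / 5 = 0.7150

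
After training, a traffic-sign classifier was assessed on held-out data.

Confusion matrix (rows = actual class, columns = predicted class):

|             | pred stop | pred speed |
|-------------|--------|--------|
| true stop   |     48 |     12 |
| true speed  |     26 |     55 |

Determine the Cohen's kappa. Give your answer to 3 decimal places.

0.465

Observed agreement pₒ = trace/N = 103/141 = 0.7305
Expected agreement pₑ = Σ (rowᵢ·colᵢ)/N² = (60·74 + 81·67)/141² = 0.4963
κ = (pₒ − pₑ)/(1 − pₑ) = (0.7305 − 0.4963)/(1 − 0.4963) = 0.465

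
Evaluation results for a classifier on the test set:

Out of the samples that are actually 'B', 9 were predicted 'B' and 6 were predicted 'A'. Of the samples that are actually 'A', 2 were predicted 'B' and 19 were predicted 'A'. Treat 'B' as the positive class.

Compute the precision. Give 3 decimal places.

Precision = TP/(TP+FP) = 9/(9+2) = 9/11 = 0.818

0.818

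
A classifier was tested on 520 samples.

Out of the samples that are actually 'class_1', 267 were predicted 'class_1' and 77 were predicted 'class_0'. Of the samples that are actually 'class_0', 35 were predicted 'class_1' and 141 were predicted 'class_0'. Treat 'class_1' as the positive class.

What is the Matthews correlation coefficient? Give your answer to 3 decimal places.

0.554

MCC = (TP·TN − FP·FN) / √((TP+FP)(TP+FN)(TN+FP)(TN+FN))
Numerator = 267·141 − 35·77 = 34952
Denominator = √(302·344·176·218) = √3985974784 = 63134.5768
MCC = 34952 / 63134.5768 = 0.554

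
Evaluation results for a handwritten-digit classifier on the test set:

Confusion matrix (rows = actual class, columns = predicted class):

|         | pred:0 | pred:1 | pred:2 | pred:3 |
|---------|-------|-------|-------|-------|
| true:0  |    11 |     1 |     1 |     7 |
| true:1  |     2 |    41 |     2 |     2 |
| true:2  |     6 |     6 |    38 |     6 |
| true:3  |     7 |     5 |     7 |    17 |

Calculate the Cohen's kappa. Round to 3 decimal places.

Observed agreement pₒ = trace/N = 107/159 = 0.6730
Expected agreement pₑ = Σ (rowᵢ·colᵢ)/N² = (20·26 + 47·53 + 56·48 + 36·32)/159² = 0.2710
κ = (pₒ − pₑ)/(1 − pₑ) = (0.6730 − 0.2710)/(1 − 0.2710) = 0.551

0.551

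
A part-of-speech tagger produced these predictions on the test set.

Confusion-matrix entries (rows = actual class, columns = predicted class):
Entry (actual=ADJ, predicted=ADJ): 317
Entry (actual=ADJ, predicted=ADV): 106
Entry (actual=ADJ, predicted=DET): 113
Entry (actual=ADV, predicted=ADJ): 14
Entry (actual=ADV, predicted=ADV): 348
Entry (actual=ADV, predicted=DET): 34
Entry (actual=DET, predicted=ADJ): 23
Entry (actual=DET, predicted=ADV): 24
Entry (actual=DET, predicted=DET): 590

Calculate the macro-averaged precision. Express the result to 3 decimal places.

0.808

Per-class precision (TP/(TP+FP)):
  ADJ: TP=317, FP=14+23=37 → 317/354 = 0.8955
  ADV: TP=348, FP=106+24=130 → 348/478 = 0.7280
  DET: TP=590, FP=113+34=147 → 590/737 = 0.8005
Macro-precision = mean = (0.8955 + 0.7280 + 0.8005) / 3 = 0.808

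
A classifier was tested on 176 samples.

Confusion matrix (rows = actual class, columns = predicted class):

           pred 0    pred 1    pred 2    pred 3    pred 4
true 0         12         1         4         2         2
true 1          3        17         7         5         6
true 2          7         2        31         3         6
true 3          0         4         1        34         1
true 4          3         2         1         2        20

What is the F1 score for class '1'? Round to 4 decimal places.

Take TP from the diagonal, FP from the rest of the '1' prediction marginal, FN from the rest of the '1' actual marginal.
F1 score = 2·TP/(2·TP+FP+FN).
1: TP=17, FP=1+2+4+2=9, FN=3+7+5+6=21 → 34/64 = 0.53125

0.5313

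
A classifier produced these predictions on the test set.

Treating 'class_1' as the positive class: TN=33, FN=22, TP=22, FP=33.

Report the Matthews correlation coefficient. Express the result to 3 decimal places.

0.000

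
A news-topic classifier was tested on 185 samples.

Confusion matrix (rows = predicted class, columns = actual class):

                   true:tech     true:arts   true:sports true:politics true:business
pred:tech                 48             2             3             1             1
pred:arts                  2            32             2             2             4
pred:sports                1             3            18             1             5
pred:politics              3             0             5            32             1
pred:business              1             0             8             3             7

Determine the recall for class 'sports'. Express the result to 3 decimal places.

One-vs-rest for 'sports': TP = diagonal; FP = other classes predicted 'sports'; FN = 'sports' predicted as other.
recall = TP/(TP+FN).
sports: TP=18, FN=3+2+5+8=18 → 18/36 = 0.5000

0.500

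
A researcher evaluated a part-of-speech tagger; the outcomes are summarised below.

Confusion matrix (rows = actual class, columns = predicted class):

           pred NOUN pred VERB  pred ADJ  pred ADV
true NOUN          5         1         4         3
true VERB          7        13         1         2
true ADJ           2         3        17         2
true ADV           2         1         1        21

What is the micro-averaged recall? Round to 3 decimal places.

Micro-averaging pools counts across classes: ΣTP=56, ΣFP=29, ΣFN=29.
Micro-recall = TP/(TP+FN) on pooled counts = 0.659 (equals overall accuracy in single-label multiclass).

0.659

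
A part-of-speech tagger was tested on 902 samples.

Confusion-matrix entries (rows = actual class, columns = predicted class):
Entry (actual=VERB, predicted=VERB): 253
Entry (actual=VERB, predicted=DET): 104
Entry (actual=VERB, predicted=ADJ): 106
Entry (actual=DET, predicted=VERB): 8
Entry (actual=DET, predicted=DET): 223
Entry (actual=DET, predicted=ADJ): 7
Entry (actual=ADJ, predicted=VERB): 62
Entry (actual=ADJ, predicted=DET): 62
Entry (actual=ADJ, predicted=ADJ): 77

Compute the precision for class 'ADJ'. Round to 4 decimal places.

Take TP from the diagonal, FP from the rest of the 'ADJ' prediction marginal, FN from the rest of the 'ADJ' actual marginal.
precision = TP/(TP+FP).
ADJ: TP=77, FP=106+7=113 → 77/190 = 0.40526

0.4053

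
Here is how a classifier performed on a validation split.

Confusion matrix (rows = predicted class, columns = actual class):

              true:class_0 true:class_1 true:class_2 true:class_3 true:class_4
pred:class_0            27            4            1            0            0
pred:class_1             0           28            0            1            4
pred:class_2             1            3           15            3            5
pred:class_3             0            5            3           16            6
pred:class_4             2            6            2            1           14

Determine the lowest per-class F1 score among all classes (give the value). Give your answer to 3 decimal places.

Per-class F1 score (2·TP/(2·TP+FP+FN)):
  class_0: TP=27, FP=4+1+0+0=5, FN=0+1+0+2=3 → 54/62 = 0.8710
  class_1: TP=28, FP=0+0+1+4=5, FN=4+3+5+6=18 → 56/79 = 0.7089
  class_2: TP=15, FP=1+3+3+5=12, FN=1+0+3+2=6 → 30/48 = 0.6250
  class_3: TP=16, FP=0+5+3+6=14, FN=0+1+3+1=5 → 32/51 = 0.6275
  class_4: TP=14, FP=2+6+2+1=11, FN=0+4+5+6=15 → 28/54 = 0.5185
Lowest is class 'class_4' with F1 score = 0.519.

0.519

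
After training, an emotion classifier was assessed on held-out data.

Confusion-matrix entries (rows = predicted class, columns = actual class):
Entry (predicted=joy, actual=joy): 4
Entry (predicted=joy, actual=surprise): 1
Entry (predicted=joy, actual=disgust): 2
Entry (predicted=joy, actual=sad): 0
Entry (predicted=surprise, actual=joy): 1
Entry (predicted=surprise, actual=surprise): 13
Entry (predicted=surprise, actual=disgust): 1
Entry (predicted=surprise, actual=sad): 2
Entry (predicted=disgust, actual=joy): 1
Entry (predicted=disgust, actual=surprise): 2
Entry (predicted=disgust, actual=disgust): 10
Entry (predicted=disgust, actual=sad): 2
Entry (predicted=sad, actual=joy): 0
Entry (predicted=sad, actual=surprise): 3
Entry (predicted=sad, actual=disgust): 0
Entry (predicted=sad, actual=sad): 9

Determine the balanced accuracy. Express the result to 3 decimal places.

Balanced accuracy = mean of per-class recall.
  joy: recall = 4/6 = 0.6667
  surprise: recall = 13/19 = 0.6842
  disgust: recall = 10/13 = 0.7692
  sad: recall = 9/13 = 0.6923
Mean = (0.6667 + 0.6842 + 0.7692 + 0.6923) / 4 = 0.703

0.703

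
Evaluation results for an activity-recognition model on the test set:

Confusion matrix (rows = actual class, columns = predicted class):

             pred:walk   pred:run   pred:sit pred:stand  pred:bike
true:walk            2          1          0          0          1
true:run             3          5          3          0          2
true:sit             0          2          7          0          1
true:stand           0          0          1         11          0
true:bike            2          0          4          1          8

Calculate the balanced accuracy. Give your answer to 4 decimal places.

0.6069

Balanced accuracy = mean of per-class recall.
  walk: recall = 2/4 = 0.50000
  run: recall = 5/13 = 0.38462
  sit: recall = 7/10 = 0.70000
  stand: recall = 11/12 = 0.91667
  bike: recall = 8/15 = 0.53333
Mean = (0.50000 + 0.38462 + 0.70000 + 0.91667 + 0.53333) / 5 = 0.6069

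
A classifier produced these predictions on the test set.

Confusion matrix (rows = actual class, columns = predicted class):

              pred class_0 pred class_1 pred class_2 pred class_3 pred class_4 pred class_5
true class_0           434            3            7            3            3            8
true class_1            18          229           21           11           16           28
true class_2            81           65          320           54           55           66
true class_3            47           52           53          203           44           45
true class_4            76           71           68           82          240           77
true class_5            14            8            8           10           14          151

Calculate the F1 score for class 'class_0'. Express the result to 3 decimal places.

0.770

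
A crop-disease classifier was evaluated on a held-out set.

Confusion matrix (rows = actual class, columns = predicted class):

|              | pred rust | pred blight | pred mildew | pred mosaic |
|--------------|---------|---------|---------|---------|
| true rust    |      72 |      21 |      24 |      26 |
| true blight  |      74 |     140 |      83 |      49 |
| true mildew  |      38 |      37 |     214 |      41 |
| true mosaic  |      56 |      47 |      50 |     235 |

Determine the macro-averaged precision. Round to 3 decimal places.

0.529

Per-class precision (TP/(TP+FP)):
  rust: TP=72, FP=74+38+56=168 → 72/240 = 0.3000
  blight: TP=140, FP=21+37+47=105 → 140/245 = 0.5714
  mildew: TP=214, FP=24+83+50=157 → 214/371 = 0.5768
  mosaic: TP=235, FP=26+49+41=116 → 235/351 = 0.6695
Macro-precision = mean = (0.3000 + 0.5714 + 0.5768 + 0.6695) / 4 = 0.529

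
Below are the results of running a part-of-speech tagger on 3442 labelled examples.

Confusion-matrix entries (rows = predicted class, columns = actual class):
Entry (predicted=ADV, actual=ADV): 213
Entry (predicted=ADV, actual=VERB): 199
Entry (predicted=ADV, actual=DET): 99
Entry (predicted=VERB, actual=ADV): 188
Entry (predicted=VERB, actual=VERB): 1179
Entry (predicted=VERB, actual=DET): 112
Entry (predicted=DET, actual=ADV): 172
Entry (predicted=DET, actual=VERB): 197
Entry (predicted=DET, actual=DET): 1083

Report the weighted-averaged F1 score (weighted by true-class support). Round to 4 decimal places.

Per-class F1 score (2·TP/(2·TP+FP+FN)):
  ADV: TP=213, FP=199+99=298, FN=188+172=360 → 426/1084 = 0.39299
  VERB: TP=1179, FP=188+112=300, FN=199+197=396 → 2358/3054 = 0.77210
  DET: TP=1083, FP=172+197=369, FN=99+112=211 → 2166/2746 = 0.78878
Weighted-F1 score = Σ (supportᵢ/N)·F1 scoreᵢ with N=3442: (573/3442)·0.39299 + (1575/3442)·0.77210 + (1294/3442)·0.78878 = 0.7153

0.7153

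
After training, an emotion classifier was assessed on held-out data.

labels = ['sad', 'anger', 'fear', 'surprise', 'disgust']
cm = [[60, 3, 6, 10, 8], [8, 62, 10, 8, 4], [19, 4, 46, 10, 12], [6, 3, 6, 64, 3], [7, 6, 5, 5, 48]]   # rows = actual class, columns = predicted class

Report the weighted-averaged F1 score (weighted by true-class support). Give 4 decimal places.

Per-class F1 score (2·TP/(2·TP+FP+FN)):
  sad: TP=60, FP=8+19+6+7=40, FN=3+6+10+8=27 → 120/187 = 0.64171
  anger: TP=62, FP=3+4+3+6=16, FN=8+10+8+4=30 → 124/170 = 0.72941
  fear: TP=46, FP=6+10+6+5=27, FN=19+4+10+12=45 → 92/164 = 0.56098
  surprise: TP=64, FP=10+8+10+5=33, FN=6+3+6+3=18 → 128/179 = 0.71508
  disgust: TP=48, FP=8+4+12+3=27, FN=7+6+5+5=23 → 96/146 = 0.65753
Weighted-F1 score = Σ (supportᵢ/N)·F1 scoreᵢ with N=423: (87/423)·0.64171 + (92/423)·0.72941 + (91/423)·0.56098 + (82/423)·0.71508 + (71/423)·0.65753 = 0.6603

0.6603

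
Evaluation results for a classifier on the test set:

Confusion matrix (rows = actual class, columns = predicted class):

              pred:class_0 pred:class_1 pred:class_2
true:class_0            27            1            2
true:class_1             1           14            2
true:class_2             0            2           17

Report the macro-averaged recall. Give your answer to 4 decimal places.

0.8728

Per-class recall (TP/(TP+FN)):
  class_0: TP=27, FN=1+2=3 → 27/30 = 0.90000
  class_1: TP=14, FN=1+2=3 → 14/17 = 0.82353
  class_2: TP=17, FN=0+2=2 → 17/19 = 0.89474
Macro-recall = mean = (0.90000 + 0.82353 + 0.89474) / 3 = 0.8728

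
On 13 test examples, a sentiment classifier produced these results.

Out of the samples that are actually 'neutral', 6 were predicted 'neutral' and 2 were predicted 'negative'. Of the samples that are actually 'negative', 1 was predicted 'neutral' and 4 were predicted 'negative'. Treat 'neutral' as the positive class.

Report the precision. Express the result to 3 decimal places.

Precision = TP/(TP+FP) = 6/(6+1) = 6/7 = 0.857

0.857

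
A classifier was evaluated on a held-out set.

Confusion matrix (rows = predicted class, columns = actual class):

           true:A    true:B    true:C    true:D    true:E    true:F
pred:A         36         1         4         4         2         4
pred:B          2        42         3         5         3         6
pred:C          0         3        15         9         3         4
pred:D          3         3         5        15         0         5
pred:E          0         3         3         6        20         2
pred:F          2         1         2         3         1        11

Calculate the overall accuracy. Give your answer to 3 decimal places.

0.602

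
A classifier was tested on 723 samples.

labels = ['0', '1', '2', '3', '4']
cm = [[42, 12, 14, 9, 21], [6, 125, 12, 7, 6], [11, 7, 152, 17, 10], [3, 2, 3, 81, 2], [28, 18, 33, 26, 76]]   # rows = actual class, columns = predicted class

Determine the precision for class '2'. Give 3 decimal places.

Take TP from the diagonal, FP from the rest of the '2' prediction marginal, FN from the rest of the '2' actual marginal.
precision = TP/(TP+FP).
2: TP=152, FP=14+12+3+33=62 → 152/214 = 0.7103

0.710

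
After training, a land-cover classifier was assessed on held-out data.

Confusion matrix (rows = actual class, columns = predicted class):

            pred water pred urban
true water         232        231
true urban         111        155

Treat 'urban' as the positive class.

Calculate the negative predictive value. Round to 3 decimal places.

0.676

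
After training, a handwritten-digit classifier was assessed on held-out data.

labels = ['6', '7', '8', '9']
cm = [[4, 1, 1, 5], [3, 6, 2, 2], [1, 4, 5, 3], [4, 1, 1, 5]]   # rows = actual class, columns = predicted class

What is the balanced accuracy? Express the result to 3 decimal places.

Balanced accuracy = mean of per-class recall.
  6: recall = 4/11 = 0.3636
  7: recall = 6/13 = 0.4615
  8: recall = 5/13 = 0.3846
  9: recall = 5/11 = 0.4545
Mean = (0.3636 + 0.4615 + 0.3846 + 0.4545) / 4 = 0.416

0.416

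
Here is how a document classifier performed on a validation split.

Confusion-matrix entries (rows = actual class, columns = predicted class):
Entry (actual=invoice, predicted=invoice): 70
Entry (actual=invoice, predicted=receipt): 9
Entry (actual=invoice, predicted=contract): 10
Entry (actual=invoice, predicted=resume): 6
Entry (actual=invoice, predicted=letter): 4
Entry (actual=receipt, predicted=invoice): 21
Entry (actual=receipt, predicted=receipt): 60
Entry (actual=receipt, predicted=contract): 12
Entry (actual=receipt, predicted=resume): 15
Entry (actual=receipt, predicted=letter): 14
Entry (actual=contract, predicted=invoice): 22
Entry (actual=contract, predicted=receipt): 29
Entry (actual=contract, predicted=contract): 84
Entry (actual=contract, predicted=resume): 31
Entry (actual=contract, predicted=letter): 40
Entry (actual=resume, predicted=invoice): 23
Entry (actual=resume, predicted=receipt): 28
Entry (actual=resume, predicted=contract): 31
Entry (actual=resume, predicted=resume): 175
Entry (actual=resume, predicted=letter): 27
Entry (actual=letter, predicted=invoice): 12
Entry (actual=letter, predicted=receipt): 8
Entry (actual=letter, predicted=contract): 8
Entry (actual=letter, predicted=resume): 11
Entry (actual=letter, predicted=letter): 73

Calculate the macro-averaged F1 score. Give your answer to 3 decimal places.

0.545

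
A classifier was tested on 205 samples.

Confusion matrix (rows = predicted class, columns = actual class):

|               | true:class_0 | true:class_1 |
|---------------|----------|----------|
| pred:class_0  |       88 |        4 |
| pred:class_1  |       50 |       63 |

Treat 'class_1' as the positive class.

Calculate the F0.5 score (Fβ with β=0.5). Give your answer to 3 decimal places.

0.607

Fβ = (1+β²)·TP / ((1+β²)·TP + β²·FN + FP), with β²=1/4
= 1.25·63 / (1.25·63 + 0.25·4 + 50) = 0.607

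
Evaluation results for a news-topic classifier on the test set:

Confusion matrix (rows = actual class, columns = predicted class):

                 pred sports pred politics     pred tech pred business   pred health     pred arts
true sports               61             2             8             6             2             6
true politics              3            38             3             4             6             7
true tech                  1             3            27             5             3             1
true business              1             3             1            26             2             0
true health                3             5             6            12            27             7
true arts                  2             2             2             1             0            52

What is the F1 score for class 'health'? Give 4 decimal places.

One-vs-rest for 'health': TP = diagonal; FP = other classes predicted 'health'; FN = 'health' predicted as other.
F1 score = 2·TP/(2·TP+FP+FN).
health: TP=27, FP=2+6+3+2+0=13, FN=3+5+6+12+7=33 → 54/100 = 0.54000

0.5400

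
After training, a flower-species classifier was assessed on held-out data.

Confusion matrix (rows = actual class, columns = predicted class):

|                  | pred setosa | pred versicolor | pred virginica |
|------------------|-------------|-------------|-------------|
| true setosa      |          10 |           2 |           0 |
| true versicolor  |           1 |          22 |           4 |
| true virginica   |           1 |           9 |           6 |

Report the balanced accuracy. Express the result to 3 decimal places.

Balanced accuracy = mean of per-class recall.
  setosa: recall = 10/12 = 0.8333
  versicolor: recall = 22/27 = 0.8148
  virginica: recall = 6/16 = 0.3750
Mean = (0.8333 + 0.8148 + 0.3750) / 3 = 0.674

0.674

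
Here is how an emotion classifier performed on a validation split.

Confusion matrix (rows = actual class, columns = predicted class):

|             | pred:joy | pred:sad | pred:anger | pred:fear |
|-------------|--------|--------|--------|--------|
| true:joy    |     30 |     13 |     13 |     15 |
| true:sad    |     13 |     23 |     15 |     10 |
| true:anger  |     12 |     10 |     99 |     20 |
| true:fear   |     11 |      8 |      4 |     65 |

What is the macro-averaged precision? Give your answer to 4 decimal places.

Per-class precision (TP/(TP+FP)):
  joy: TP=30, FP=13+12+11=36 → 30/66 = 0.45455
  sad: TP=23, FP=13+10+8=31 → 23/54 = 0.42593
  anger: TP=99, FP=13+15+4=32 → 99/131 = 0.75573
  fear: TP=65, FP=15+10+20=45 → 65/110 = 0.59091
Macro-precision = mean = (0.45455 + 0.42593 + 0.75573 + 0.59091) / 4 = 0.5568

0.5568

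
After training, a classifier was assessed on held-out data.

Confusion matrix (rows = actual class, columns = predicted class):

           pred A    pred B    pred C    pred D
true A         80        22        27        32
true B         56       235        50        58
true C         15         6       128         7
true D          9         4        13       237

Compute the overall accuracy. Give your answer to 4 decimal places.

0.6946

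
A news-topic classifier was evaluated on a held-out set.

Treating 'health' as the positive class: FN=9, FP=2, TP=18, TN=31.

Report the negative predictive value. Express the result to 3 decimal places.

0.775

NPV = TN/(TN+FN) = 31/(31+9) = 0.775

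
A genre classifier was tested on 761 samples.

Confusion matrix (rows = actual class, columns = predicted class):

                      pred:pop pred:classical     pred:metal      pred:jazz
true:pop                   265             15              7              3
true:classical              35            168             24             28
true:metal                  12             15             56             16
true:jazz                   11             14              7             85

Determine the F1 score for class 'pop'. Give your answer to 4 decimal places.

0.8646

Take TP from the diagonal, FP from the rest of the 'pop' prediction marginal, FN from the rest of the 'pop' actual marginal.
F1 score = 2·TP/(2·TP+FP+FN).
pop: TP=265, FP=35+12+11=58, FN=15+7+3=25 → 530/613 = 0.86460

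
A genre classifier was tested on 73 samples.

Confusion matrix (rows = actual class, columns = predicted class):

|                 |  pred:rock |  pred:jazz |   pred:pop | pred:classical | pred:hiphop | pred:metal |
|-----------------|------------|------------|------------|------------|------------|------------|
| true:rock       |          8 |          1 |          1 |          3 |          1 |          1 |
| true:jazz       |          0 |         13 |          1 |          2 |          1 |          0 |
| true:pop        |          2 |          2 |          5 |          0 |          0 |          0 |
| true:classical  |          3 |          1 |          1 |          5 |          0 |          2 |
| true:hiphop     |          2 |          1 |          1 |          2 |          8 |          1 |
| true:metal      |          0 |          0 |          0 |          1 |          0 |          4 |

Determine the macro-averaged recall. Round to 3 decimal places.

Per-class recall (TP/(TP+FN)):
  rock: TP=8, FN=1+1+3+1+1=7 → 8/15 = 0.5333
  jazz: TP=13, FN=0+1+2+1+0=4 → 13/17 = 0.7647
  pop: TP=5, FN=2+2+0+0+0=4 → 5/9 = 0.5556
  classical: TP=5, FN=3+1+1+0+2=7 → 5/12 = 0.4167
  hiphop: TP=8, FN=2+1+1+2+1=7 → 8/15 = 0.5333
  metal: TP=4, FN=0+0+0+1+0=1 → 4/5 = 0.8000
Macro-recall = mean = (0.5333 + 0.7647 + 0.5556 + 0.4167 + 0.5333 + 0.8000) / 6 = 0.601

0.601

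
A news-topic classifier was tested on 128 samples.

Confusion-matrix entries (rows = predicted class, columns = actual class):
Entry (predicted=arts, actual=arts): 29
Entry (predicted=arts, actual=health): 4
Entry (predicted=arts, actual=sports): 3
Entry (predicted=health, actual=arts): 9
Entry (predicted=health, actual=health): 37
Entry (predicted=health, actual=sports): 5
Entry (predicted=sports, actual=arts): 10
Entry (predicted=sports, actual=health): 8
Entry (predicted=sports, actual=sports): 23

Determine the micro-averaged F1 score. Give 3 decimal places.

0.695

Micro-averaging pools counts across classes: ΣTP=89, ΣFP=39, ΣFN=39.
Micro-F1 score = 2·TP/(2·TP+FP+FN) on pooled counts = 0.695 (equals overall accuracy in single-label multiclass).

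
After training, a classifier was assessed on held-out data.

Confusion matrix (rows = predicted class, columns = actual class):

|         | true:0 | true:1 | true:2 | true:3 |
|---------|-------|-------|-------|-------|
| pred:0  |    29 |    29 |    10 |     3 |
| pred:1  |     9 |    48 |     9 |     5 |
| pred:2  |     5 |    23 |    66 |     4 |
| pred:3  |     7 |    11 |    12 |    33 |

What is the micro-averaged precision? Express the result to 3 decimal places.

0.581

Micro-averaging pools counts across classes: ΣTP=176, ΣFP=127, ΣFN=127.
Micro-precision = TP/(TP+FP) on pooled counts = 0.581 (equals overall accuracy in single-label multiclass).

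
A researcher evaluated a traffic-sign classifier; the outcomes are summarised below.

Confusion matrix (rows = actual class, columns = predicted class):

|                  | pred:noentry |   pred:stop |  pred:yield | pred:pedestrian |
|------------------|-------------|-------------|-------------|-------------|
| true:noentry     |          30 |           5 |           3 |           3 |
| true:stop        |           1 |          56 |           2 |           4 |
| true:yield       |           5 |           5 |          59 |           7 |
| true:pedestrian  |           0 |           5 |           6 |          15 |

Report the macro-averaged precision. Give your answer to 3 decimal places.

Per-class precision (TP/(TP+FP)):
  noentry: TP=30, FP=1+5+0=6 → 30/36 = 0.8333
  stop: TP=56, FP=5+5+5=15 → 56/71 = 0.7887
  yield: TP=59, FP=3+2+6=11 → 59/70 = 0.8429
  pedestrian: TP=15, FP=3+4+7=14 → 15/29 = 0.5172
Macro-precision = mean = (0.8333 + 0.7887 + 0.8429 + 0.5172) / 4 = 0.746

0.746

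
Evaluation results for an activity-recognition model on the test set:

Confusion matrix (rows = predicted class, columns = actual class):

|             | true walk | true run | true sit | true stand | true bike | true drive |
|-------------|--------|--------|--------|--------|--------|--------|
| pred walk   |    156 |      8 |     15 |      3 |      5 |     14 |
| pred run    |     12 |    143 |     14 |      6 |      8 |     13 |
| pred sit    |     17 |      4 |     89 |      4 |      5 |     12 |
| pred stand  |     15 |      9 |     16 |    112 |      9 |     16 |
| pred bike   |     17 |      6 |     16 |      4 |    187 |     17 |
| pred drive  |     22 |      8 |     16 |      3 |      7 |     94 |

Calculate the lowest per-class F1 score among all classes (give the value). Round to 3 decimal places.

0.595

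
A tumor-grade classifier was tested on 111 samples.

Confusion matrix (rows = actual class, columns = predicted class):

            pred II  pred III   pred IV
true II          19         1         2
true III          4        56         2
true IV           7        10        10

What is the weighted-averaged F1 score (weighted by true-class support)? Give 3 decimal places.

0.748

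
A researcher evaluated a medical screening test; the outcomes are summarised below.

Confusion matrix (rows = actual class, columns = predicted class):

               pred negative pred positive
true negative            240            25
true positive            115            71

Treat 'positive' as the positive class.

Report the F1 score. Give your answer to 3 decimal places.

Precision = TP/(TP+FP) = 71/96 = 0.7396
Recall = TP/(TP+FN) = 71/186 = 0.3817
F1 = 2·TP/(2·TP+FP+FN) = 142/282 = 0.504

0.504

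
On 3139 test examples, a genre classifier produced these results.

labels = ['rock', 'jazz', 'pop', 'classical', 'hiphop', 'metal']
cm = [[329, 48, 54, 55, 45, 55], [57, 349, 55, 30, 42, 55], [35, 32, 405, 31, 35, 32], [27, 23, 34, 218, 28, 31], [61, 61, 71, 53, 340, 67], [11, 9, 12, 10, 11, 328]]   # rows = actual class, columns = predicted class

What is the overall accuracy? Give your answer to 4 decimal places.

0.6273

Accuracy = trace / total = (329+349+405+218+340+328=1969) / 3139 = 1969/3139 = 0.6273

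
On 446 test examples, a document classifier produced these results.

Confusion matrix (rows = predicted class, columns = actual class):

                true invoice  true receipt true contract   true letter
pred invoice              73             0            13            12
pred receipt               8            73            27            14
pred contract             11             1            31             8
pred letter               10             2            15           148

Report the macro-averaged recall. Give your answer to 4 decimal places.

Per-class recall (TP/(TP+FN)):
  invoice: TP=73, FN=8+11+10=29 → 73/102 = 0.71569
  receipt: TP=73, FN=0+1+2=3 → 73/76 = 0.96053
  contract: TP=31, FN=13+27+15=55 → 31/86 = 0.36047
  letter: TP=148, FN=12+14+8=34 → 148/182 = 0.81319
Macro-recall = mean = (0.71569 + 0.96053 + 0.36047 + 0.81319) / 4 = 0.7125

0.7125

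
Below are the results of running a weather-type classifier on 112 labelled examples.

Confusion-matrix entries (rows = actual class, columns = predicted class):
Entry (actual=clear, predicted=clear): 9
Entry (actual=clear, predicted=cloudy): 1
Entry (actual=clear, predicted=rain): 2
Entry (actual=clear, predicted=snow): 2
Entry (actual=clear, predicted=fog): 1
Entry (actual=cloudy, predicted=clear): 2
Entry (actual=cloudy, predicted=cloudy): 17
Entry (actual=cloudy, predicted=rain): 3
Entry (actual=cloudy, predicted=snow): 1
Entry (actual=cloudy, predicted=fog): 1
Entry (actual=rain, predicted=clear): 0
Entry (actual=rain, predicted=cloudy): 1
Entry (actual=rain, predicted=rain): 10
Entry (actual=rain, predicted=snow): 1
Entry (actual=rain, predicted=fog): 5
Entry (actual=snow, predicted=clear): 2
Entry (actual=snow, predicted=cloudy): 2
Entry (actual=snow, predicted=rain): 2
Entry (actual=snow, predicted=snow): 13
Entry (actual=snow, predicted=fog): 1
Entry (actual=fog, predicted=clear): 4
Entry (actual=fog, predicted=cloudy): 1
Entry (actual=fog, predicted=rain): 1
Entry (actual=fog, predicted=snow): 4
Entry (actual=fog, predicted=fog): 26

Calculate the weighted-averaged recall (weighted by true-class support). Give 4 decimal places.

0.6696

Per-class recall (TP/(TP+FN)):
  clear: TP=9, FN=1+2+2+1=6 → 9/15 = 0.60000
  cloudy: TP=17, FN=2+3+1+1=7 → 17/24 = 0.70833
  rain: TP=10, FN=0+1+1+5=7 → 10/17 = 0.58824
  snow: TP=13, FN=2+2+2+1=7 → 13/20 = 0.65000
  fog: TP=26, FN=4+1+1+4=10 → 26/36 = 0.72222
Weighted-recall = Σ (supportᵢ/N)·recallᵢ with N=112: (15/112)·0.60000 + (24/112)·0.70833 + (17/112)·0.58824 + (20/112)·0.65000 + (36/112)·0.72222 = 0.6696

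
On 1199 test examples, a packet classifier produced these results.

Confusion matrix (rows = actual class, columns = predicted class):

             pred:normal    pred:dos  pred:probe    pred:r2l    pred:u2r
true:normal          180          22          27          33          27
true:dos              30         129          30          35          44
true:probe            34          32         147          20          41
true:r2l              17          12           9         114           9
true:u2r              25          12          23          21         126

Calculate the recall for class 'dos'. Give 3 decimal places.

0.481

Treat 'dos' as positive and all other classes as negative.
recall = TP/(TP+FN).
dos: TP=129, FN=30+30+35+44=139 → 129/268 = 0.4813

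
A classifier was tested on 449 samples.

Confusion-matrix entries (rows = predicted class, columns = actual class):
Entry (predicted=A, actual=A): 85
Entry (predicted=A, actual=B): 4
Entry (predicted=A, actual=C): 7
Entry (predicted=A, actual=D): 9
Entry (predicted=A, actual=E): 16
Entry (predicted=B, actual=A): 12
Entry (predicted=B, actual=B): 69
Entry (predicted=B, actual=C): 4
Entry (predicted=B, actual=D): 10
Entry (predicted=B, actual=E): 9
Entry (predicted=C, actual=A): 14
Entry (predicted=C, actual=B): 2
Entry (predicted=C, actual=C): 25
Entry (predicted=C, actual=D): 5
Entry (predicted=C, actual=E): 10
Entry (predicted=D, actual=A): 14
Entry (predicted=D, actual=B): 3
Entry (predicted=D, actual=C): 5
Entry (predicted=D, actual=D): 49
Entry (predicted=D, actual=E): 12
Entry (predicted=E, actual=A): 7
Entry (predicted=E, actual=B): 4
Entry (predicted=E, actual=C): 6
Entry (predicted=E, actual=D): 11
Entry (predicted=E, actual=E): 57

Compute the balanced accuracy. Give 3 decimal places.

0.630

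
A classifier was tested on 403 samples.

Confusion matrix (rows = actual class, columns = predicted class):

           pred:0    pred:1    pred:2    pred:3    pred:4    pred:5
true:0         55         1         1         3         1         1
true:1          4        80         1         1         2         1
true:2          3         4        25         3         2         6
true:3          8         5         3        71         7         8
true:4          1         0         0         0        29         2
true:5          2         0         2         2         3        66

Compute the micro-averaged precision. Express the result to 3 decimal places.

Micro-averaging pools counts across classes: ΣTP=326, ΣFP=77, ΣFN=77.
Micro-precision = TP/(TP+FP) on pooled counts = 0.809 (equals overall accuracy in single-label multiclass).

0.809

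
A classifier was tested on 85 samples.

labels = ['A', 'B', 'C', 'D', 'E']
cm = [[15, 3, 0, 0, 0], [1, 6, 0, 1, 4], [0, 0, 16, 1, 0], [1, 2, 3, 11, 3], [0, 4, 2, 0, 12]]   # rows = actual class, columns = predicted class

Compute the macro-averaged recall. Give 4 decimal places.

0.6982

Per-class recall (TP/(TP+FN)):
  A: TP=15, FN=3+0+0+0=3 → 15/18 = 0.83333
  B: TP=6, FN=1+0+1+4=6 → 6/12 = 0.50000
  C: TP=16, FN=0+0+1+0=1 → 16/17 = 0.94118
  D: TP=11, FN=1+2+3+3=9 → 11/20 = 0.55000
  E: TP=12, FN=0+4+2+0=6 → 12/18 = 0.66667
Macro-recall = mean = (0.83333 + 0.50000 + 0.94118 + 0.55000 + 0.66667) / 5 = 0.6982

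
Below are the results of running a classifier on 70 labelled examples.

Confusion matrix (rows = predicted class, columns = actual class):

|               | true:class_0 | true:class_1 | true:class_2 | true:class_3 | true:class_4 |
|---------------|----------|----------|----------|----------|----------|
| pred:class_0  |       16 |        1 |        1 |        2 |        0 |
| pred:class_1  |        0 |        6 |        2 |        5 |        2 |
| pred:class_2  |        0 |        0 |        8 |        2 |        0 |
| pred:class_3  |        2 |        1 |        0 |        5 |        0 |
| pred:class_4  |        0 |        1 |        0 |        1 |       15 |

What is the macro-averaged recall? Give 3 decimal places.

0.700

Per-class recall (TP/(TP+FN)):
  class_0: TP=16, FN=0+0+2+0=2 → 16/18 = 0.8889
  class_1: TP=6, FN=1+0+1+1=3 → 6/9 = 0.6667
  class_2: TP=8, FN=1+2+0+0=3 → 8/11 = 0.7273
  class_3: TP=5, FN=2+5+2+1=10 → 5/15 = 0.3333
  class_4: TP=15, FN=0+2+0+0=2 → 15/17 = 0.8824
Macro-recall = mean = (0.8889 + 0.6667 + 0.7273 + 0.3333 + 0.8824) / 5 = 0.700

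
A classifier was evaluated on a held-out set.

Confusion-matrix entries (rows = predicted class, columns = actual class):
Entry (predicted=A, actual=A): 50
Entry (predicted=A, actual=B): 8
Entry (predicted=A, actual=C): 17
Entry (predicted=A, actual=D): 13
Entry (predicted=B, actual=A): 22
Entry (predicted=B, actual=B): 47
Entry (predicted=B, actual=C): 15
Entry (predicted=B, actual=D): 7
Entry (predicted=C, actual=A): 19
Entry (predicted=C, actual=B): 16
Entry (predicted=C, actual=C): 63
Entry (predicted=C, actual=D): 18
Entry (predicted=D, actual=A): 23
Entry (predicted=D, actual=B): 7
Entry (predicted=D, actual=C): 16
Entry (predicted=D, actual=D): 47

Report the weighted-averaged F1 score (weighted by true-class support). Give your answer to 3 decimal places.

Per-class F1 score (2·TP/(2·TP+FP+FN)):
  A: TP=50, FP=8+17+13=38, FN=22+19+23=64 → 100/202 = 0.4950
  B: TP=47, FP=22+15+7=44, FN=8+16+7=31 → 94/169 = 0.5562
  C: TP=63, FP=19+16+18=53, FN=17+15+16=48 → 126/227 = 0.5551
  D: TP=47, FP=23+7+16=46, FN=13+7+18=38 → 94/178 = 0.5281
Weighted-F1 score = Σ (supportᵢ/N)·F1 scoreᵢ with N=388: (114/388)·0.4950 + (78/388)·0.5562 + (111/388)·0.5551 + (85/388)·0.5281 = 0.532

0.532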